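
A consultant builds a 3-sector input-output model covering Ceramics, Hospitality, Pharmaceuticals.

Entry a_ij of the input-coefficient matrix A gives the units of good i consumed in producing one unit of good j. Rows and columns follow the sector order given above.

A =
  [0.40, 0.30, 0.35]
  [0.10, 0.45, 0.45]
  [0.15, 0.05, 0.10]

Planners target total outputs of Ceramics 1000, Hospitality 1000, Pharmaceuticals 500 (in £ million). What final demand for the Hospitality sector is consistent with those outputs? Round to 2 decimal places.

I − A =
  [   0.60    -0.30    -0.35]
  [  -0.10     0.55    -0.45]
  [  -0.15    -0.05     0.90]
d = (I − A) x:
  d_C = (+0.60)·1000 + (-0.30)·1000 + (-0.35)·500 = 125.00
  d_H = (-0.10)·1000 + (+0.55)·1000 + (-0.45)·500 = 225.00
  d_P = (-0.15)·1000 + (-0.05)·1000 + (+0.90)·500 = 250.00

d_H = 225.00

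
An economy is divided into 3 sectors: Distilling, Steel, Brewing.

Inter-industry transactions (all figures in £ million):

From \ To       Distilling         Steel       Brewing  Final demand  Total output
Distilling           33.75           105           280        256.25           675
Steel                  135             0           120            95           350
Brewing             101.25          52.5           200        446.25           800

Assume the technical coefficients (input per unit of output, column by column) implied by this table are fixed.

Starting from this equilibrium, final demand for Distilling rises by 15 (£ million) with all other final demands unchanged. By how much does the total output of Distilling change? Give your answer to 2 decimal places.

Δx_1 = 18.93

Technical coefficients a_ij = z_ij / X_j:
  a_11 = 33.75/675 = 0.05, a_21 = 135/675 = 0.20, a_31 = 101.25/675 = 0.15
  a_12 = 105/350 = 0.30, a_22 = 0/350 = 0.00, a_32 = 52.5/350 = 0.15
  a_13 = 280/800 = 0.35, a_23 = 120/800 = 0.15, a_33 = 200/800 = 0.25
I − A =
  [   0.95    -0.30    -0.35]
  [  -0.20     1.00    -0.15]
  [  -0.15    -0.15     0.75]
Cofactors of I−A, C_ij = (−1)^(i+j)·(minor ij) (rows/columns in the sector order above):
  C_11 = (1.00)(0.75) − (-0.15)(-0.15) = 0.7275
  C_12 = −[(-0.20)(0.75) − (-0.15)(-0.15)] = 0.1725
  C_13 = (-0.20)(-0.15) − (1.00)(-0.15) = 0.1800
  C_21 = −[(-0.30)(0.75) − (-0.35)(-0.15)] = 0.2775
  C_22 = (0.95)(0.75) − (-0.35)(-0.15) = 0.6600
  C_23 = −[(0.95)(-0.15) − (-0.30)(-0.15)] = 0.1875
  C_31 = (-0.30)(-0.15) − (-0.35)(1.00) = 0.3950
  C_32 = −[(0.95)(-0.15) − (-0.35)(-0.20)] = 0.2125
  C_33 = (0.95)(1.00) − (-0.30)(-0.20) = 0.8900
det(I−A) = Σ_j (I−A)_1j·C_1j = (0.95)(0.7275) + (-0.30)(0.1725) + (-0.35)(0.1800) = 0.576375
adj(I−A) = Cᵀ =
  [ 0.7275   0.2775   0.3950]
  [ 0.1725   0.6600   0.2125]
  [ 0.1800   0.1875   0.8900]
(I − A)⁻¹ = adj(I−A) / det(I−A) ≈
  [   1.2622     0.4815     0.6853]
  [   0.2993     1.1451     0.3687]
  [   0.3123     0.3253     1.5441]
Δx = (I − A)⁻¹ Δd with Δd having +15 in the Distilling component and 0 elsewhere.
So Δx_1 = L_11 · (+15), where L_11 = adj(I−A)_11 / det(I−A) = 0.7275 / 0.576375.
Δx_1 = 0.7275 × (+15) / 0.576375 = 10.9125 / 0.576375 ≈ 18.93.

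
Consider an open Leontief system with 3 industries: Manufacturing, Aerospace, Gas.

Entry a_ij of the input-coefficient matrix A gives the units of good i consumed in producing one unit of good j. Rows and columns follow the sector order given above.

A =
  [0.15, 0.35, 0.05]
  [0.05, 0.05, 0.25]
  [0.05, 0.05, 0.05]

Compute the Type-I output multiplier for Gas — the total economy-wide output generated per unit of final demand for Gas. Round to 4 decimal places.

m_3 = 1.5553

I − A =
  [   0.85    -0.35    -0.05]
  [  -0.05     0.95    -0.25]
  [  -0.05    -0.05     0.95]
Cofactors of I−A, C_ij = (−1)^(i+j)·(minor ij) (rows/columns in the sector order above):
  C_11 = (0.95)(0.95) − (-0.25)(-0.05) = 0.8900
  C_12 = −[(-0.05)(0.95) − (-0.25)(-0.05)] = 0.0600
  C_13 = (-0.05)(-0.05) − (0.95)(-0.05) = 0.0500
  C_21 = −[(-0.35)(0.95) − (-0.05)(-0.05)] = 0.3350
  C_22 = (0.85)(0.95) − (-0.05)(-0.05) = 0.8050
  C_23 = −[(0.85)(-0.05) − (-0.35)(-0.05)] = 0.0600
  C_31 = (-0.35)(-0.25) − (-0.05)(0.95) = 0.1350
  C_32 = −[(0.85)(-0.25) − (-0.05)(-0.05)] = 0.2150
  C_33 = (0.85)(0.95) − (-0.35)(-0.05) = 0.7900
det(I−A) = Σ_j (I−A)_1j·C_1j = (0.85)(0.8900) + (-0.35)(0.0600) + (-0.05)(0.0500) = 0.7330
adj(I−A) = Cᵀ =
  [ 0.8900   0.3350   0.1350]
  [ 0.0600   0.8050   0.2150]
  [ 0.0500   0.0600   0.7900]
(I − A)⁻¹ = adj(I−A) / det(I−A) ≈
  [   1.21419     0.45703     0.18417]
  [   0.08186     1.09823     0.29332]
  [   0.06821     0.08186     1.07776]
The output multiplier for sector j is the column-j sum of the Leontief inverse (I − A)⁻¹ = adj(I−A) / det(I−A).
Column 3 of adj(I−A): (0.1350, 0.2150, 0.7900); det(I−A) = 0.7330.
m_3 = (0.1350 + 0.2150 + 0.7900) / 0.7330 = 1.14 / 0.7330 ≈ 1.5553.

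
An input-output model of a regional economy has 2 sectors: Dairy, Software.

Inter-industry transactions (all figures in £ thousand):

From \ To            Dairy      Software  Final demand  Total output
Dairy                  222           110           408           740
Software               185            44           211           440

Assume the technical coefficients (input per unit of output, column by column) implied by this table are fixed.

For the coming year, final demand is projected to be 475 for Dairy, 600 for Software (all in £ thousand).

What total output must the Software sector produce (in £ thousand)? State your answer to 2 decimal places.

x_S = 949.34

Technical coefficients a_ij = z_ij / X_j:
  a_DD = 222/740 = 0.30, a_SD = 185/740 = 0.25
  a_DS = 110/440 = 0.25, a_SS = 44/440 = 0.10
I − A =
  [   0.70    -0.25]
  [  -0.25     0.90]
det(I−A) = (0.70)(0.90) − (-0.25)(-0.25) = 0.5675
adj(I−A) = [[0.90, 0.25], [0.25, 0.70]]
(I − A)⁻¹ = adj(I−A) / det(I−A) ≈
  [   1.5859     0.4405]
  [   0.4405     1.2335]
x = (I − A)⁻¹ d = adj(I−A)·d / det(I−A), with det(I−A) = 0.5675:
  x_D = (0.90·475 + 0.25·600) / 0.5675 = 577.50 / 0.5675 ≈ 1017.62
  x_S = (0.25·475 + 0.70·600) / 0.5675 = 538.75 / 0.5675 ≈ 949.34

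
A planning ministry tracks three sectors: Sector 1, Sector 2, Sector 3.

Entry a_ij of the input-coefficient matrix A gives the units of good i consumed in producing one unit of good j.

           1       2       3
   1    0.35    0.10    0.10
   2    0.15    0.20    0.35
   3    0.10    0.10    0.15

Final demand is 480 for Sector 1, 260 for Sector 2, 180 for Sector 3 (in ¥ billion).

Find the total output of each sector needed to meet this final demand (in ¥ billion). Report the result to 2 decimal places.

I − A =
  [   0.65    -0.10    -0.10]
  [  -0.15     0.80    -0.35]
  [  -0.10    -0.10     0.85]
Cofactors of I−A, C_ij = (−1)^(i+j)·(minor ij) (rows/columns in the sector order above):
  C_11 = (0.80)(0.85) − (-0.35)(-0.10) = 0.6450
  C_12 = −[(-0.15)(0.85) − (-0.35)(-0.10)] = 0.1625
  C_13 = (-0.15)(-0.10) − (0.80)(-0.10) = 0.0950
  C_21 = −[(-0.10)(0.85) − (-0.10)(-0.10)] = 0.0950
  C_22 = (0.65)(0.85) − (-0.10)(-0.10) = 0.5425
  C_23 = −[(0.65)(-0.10) − (-0.10)(-0.10)] = 0.0750
  C_31 = (-0.10)(-0.35) − (-0.10)(0.80) = 0.1150
  C_32 = −[(0.65)(-0.35) − (-0.10)(-0.15)] = 0.2425
  C_33 = (0.65)(0.80) − (-0.10)(-0.15) = 0.5050
det(I−A) = Σ_j (I−A)_1j·C_1j = (0.65)(0.6450) + (-0.10)(0.1625) + (-0.10)(0.0950) = 0.3935
adj(I−A) = Cᵀ =
  [ 0.6450   0.0950   0.1150]
  [ 0.1625   0.5425   0.2425]
  [ 0.0950   0.0750   0.5050]
(I − A)⁻¹ = adj(I−A) / det(I−A) ≈
  [   1.6391     0.2414     0.2922]
  [   0.4130     1.3787     0.6163]
  [   0.2414     0.1906     1.2834]
x = (I − A)⁻¹ d = adj(I−A)·d / det(I−A), with det(I−A) = 0.3935:
  x_1 = (0.6450·480 + 0.0950·260 + 0.1150·180) / 0.3935 = 355.00 / 0.3935 ≈ 902.16
  x_2 = (0.1625·480 + 0.5425·260 + 0.2425·180) / 0.3935 = 262.70 / 0.3935 ≈ 667.60
  x_3 = (0.0950·480 + 0.0750·260 + 0.5050·180) / 0.3935 = 156.00 / 0.3935 ≈ 396.44

x_1 = 902.16, x_2 = 667.60, x_3 = 396.44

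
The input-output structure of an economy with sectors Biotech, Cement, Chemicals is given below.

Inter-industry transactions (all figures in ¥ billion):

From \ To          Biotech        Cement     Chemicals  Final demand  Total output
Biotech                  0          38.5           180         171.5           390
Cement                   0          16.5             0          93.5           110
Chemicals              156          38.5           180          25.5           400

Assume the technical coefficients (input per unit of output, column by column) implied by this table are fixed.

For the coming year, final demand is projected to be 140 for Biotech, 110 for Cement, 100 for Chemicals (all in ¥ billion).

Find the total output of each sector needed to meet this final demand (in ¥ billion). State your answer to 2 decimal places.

Technical coefficients a_ij = z_ij / X_j:
  a_11 = 0/390 = 0.00, a_21 = 0/390 = 0.00, a_31 = 156/390 = 0.40
  a_12 = 38.5/110 = 0.35, a_22 = 16.5/110 = 0.15, a_32 = 38.5/110 = 0.35
  a_13 = 180/400 = 0.45, a_23 = 0/400 = 0.00, a_33 = 180/400 = 0.45
I − A =
  [   1.00    -0.35    -0.45]
  [   0.00     0.85     0.00]
  [  -0.40    -0.35     0.55]
Cofactors of I−A, C_ij = (−1)^(i+j)·(minor ij) (rows/columns in the sector order above):
  C_11 = (0.85)(0.55) − (0.00)(-0.35) = 0.4675
  C_12 = −[(0.00)(0.55) − (0.00)(-0.40)] = 0.0000
  C_13 = (0.00)(-0.35) − (0.85)(-0.40) = 0.3400
  C_21 = −[(-0.35)(0.55) − (-0.45)(-0.35)] = 0.3500
  C_22 = (1.00)(0.55) − (-0.45)(-0.40) = 0.3700
  C_23 = −[(1.00)(-0.35) − (-0.35)(-0.40)] = 0.4900
  C_31 = (-0.35)(0.00) − (-0.45)(0.85) = 0.3825
  C_32 = −[(1.00)(0.00) − (-0.45)(0.00)] = 0.0000
  C_33 = (1.00)(0.85) − (-0.35)(0.00) = 0.8500
det(I−A) = Σ_j (I−A)_1j·C_1j = (1.00)(0.4675) + (-0.35)(0.0000) + (-0.45)(0.3400) = 0.3145
adj(I−A) = Cᵀ =
  [ 0.4675   0.3500   0.3825]
  [ 0.0000   0.3700   0.0000]
  [ 0.3400   0.4900   0.8500]
(I − A)⁻¹ = adj(I−A) / det(I−A) ≈
  [   1.4865     1.1129     1.2162]
  [   0.0000     1.1765     0.0000]
  [   1.0811     1.5580     2.7027]
x = (I − A)⁻¹ d = adj(I−A)·d / det(I−A), with det(I−A) = 0.3145:
  x_1 = (0.4675·140 + 0.3500·110 + 0.3825·100) / 0.3145 = 142.20 / 0.3145 ≈ 452.15
  x_2 = (0.0000·140 + 0.3700·110 + 0.0000·100) / 0.3145 = 40.70 / 0.3145 ≈ 129.41
  x_3 = (0.3400·140 + 0.4900·110 + 0.8500·100) / 0.3145 = 186.50 / 0.3145 ≈ 593.00

x_1 = 452.15, x_2 = 129.41, x_3 = 593.00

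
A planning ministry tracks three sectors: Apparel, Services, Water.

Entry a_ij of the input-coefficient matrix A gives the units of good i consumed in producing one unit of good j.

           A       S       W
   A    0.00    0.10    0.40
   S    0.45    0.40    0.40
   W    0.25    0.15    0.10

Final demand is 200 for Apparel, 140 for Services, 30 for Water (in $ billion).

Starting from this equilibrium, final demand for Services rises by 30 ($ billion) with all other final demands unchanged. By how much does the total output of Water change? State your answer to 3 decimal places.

Δx_W = 15.328

I − A =
  [   1.00    -0.10    -0.40]
  [  -0.45     0.60    -0.40]
  [  -0.25    -0.15     0.90]
Cofactors of I−A, C_ij = (−1)^(i+j)·(minor ij) (rows/columns in the sector order above):
  C_11 = (0.60)(0.90) − (-0.40)(-0.15) = 0.4800
  C_12 = −[(-0.45)(0.90) − (-0.40)(-0.25)] = 0.5050
  C_13 = (-0.45)(-0.15) − (0.60)(-0.25) = 0.2175
  C_21 = −[(-0.10)(0.90) − (-0.40)(-0.15)] = 0.1500
  C_22 = (1.00)(0.90) − (-0.40)(-0.25) = 0.8000
  C_23 = −[(1.00)(-0.15) − (-0.10)(-0.25)] = 0.1750
  C_31 = (-0.10)(-0.40) − (-0.40)(0.60) = 0.2800
  C_32 = −[(1.00)(-0.40) − (-0.40)(-0.45)] = 0.5800
  C_33 = (1.00)(0.60) − (-0.10)(-0.45) = 0.5550
det(I−A) = Σ_j (I−A)_1j·C_1j = (1.00)(0.4800) + (-0.10)(0.5050) + (-0.40)(0.2175) = 0.3425
adj(I−A) = Cᵀ =
  [ 0.4800   0.1500   0.2800]
  [ 0.5050   0.8000   0.5800]
  [ 0.2175   0.1750   0.5550]
(I − A)⁻¹ = adj(I−A) / det(I−A) ≈
  [   1.4015     0.4380     0.8175]
  [   1.4745     2.3358     1.6934]
  [   0.6350     0.5109     1.6204]
Δx = (I − A)⁻¹ Δd with Δd having +30 in the Services component and 0 elsewhere.
So Δx_W = L_WS · (+30), where L_WS = adj(I−A)_WS / det(I−A) = 0.1750 / 0.3425.
Δx_W = 0.1750 × (+30) / 0.3425 = 5.25 / 0.3425 ≈ 15.328.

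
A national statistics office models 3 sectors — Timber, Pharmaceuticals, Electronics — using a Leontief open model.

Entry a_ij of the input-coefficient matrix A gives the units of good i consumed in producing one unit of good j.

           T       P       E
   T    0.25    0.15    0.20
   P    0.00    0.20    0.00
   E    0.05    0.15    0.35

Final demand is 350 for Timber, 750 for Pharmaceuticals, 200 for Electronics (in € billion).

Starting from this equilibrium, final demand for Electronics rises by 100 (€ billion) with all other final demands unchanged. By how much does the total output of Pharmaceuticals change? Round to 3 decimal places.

Δx_P = 0.000

I − A =
  [   0.75    -0.15    -0.20]
  [   0.00     0.80     0.00]
  [  -0.05    -0.15     0.65]
Cofactors of I−A, C_ij = (−1)^(i+j)·(minor ij) (rows/columns in the sector order above):
  C_11 = (0.80)(0.65) − (0.00)(-0.15) = 0.5200
  C_12 = −[(0.00)(0.65) − (0.00)(-0.05)] = 0.0000
  C_13 = (0.00)(-0.15) − (0.80)(-0.05) = 0.0400
  C_21 = −[(-0.15)(0.65) − (-0.20)(-0.15)] = 0.1275
  C_22 = (0.75)(0.65) − (-0.20)(-0.05) = 0.4775
  C_23 = −[(0.75)(-0.15) − (-0.15)(-0.05)] = 0.1200
  C_31 = (-0.15)(0.00) − (-0.20)(0.80) = 0.1600
  C_32 = −[(0.75)(0.00) − (-0.20)(0.00)] = 0.0000
  C_33 = (0.75)(0.80) − (-0.15)(0.00) = 0.6000
det(I−A) = Σ_j (I−A)_1j·C_1j = (0.75)(0.5200) + (-0.15)(0.0000) + (-0.20)(0.0400) = 0.3820
adj(I−A) = Cᵀ =
  [ 0.5200   0.1275   0.1600]
  [ 0.0000   0.4775   0.0000]
  [ 0.0400   0.1200   0.6000]
(I − A)⁻¹ = adj(I−A) / det(I−A) ≈
  [   1.3613     0.3338     0.4188]
  [   0.0000     1.2500     0.0000]
  [   0.1047     0.3141     1.5707]
Δx = (I − A)⁻¹ Δd with Δd having +100 in the Electronics component and 0 elsewhere.
So Δx_P = L_PE · (+100), where L_PE = adj(I−A)_PE / det(I−A) = 0.0000 / 0.3820.
Δx_P = 0.0000 × (+100) / 0.3820 = 0.00 / 0.3820 = 0.000.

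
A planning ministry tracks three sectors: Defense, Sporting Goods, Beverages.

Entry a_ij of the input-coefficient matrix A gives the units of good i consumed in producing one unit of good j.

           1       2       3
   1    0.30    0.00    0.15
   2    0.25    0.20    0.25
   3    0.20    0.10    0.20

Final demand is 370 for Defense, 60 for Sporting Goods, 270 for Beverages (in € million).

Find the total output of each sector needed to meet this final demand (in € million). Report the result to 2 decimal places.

I − A =
  [   0.70     0.00    -0.15]
  [  -0.25     0.80    -0.25]
  [  -0.20    -0.10     0.80]
Cofactors of I−A, C_ij = (−1)^(i+j)·(minor ij) (rows/columns in the sector order above):
  C_11 = (0.80)(0.80) − (-0.25)(-0.10) = 0.6150
  C_12 = −[(-0.25)(0.80) − (-0.25)(-0.20)] = 0.2500
  C_13 = (-0.25)(-0.10) − (0.80)(-0.20) = 0.1850
  C_21 = −[(0.00)(0.80) − (-0.15)(-0.10)] = 0.0150
  C_22 = (0.70)(0.80) − (-0.15)(-0.20) = 0.5300
  C_23 = −[(0.70)(-0.10) − (0.00)(-0.20)] = 0.0700
  C_31 = (0.00)(-0.25) − (-0.15)(0.80) = 0.1200
  C_32 = −[(0.70)(-0.25) − (-0.15)(-0.25)] = 0.2125
  C_33 = (0.70)(0.80) − (0.00)(-0.25) = 0.5600
det(I−A) = Σ_j (I−A)_1j·C_1j = (0.70)(0.6150) + (0.00)(0.2500) + (-0.15)(0.1850) = 0.40275
adj(I−A) = Cᵀ =
  [ 0.6150   0.0150   0.1200]
  [ 0.2500   0.5300   0.2125]
  [ 0.1850   0.0700   0.5600]
(I − A)⁻¹ = adj(I−A) / det(I−A) ≈
  [   1.5270     0.0372     0.2980]
  [   0.6207     1.3160     0.5276]
  [   0.4593     0.1738     1.3904]
x = (I − A)⁻¹ d = adj(I−A)·d / det(I−A), with det(I−A) = 0.40275:
  x_1 = (0.6150·370 + 0.0150·60 + 0.1200·270) / 0.40275 = 260.85 / 0.40275 ≈ 647.67
  x_2 = (0.2500·370 + 0.5300·60 + 0.2125·270) / 0.40275 = 181.675 / 0.40275 ≈ 451.09
  x_3 = (0.1850·370 + 0.0700·60 + 0.5600·270) / 0.40275 = 223.85 / 0.40275 ≈ 555.80

x_1 = 647.67, x_2 = 451.09, x_3 = 555.80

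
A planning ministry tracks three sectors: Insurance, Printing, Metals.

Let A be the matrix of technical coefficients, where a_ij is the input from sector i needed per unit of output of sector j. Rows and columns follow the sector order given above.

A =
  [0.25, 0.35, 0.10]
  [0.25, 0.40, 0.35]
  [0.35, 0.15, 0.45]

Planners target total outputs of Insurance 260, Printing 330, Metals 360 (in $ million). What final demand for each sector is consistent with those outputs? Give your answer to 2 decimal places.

I − A =
  [   0.75    -0.35    -0.10]
  [  -0.25     0.60    -0.35]
  [  -0.35    -0.15     0.55]
d = (I − A) x:
  d_I = (+0.75)·260 + (-0.35)·330 + (-0.10)·360 = 43.50
  d_P = (-0.25)·260 + (+0.60)·330 + (-0.35)·360 = 7.00
  d_M = (-0.35)·260 + (-0.15)·330 + (+0.55)·360 = 57.50

d_I = 43.50, d_P = 7.00, d_M = 57.50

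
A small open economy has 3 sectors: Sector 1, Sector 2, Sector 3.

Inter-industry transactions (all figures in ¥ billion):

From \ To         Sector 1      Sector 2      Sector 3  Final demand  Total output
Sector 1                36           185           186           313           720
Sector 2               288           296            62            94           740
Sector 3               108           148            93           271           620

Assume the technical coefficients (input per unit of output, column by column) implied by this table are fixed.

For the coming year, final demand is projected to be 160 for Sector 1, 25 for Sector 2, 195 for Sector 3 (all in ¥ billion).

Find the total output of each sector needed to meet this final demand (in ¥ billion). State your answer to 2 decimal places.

x_1 = 384.31, x_2 = 361.59, x_3 = 382.31

Technical coefficients a_ij = z_ij / X_j:
  a_11 = 36/720 = 0.05, a_21 = 288/720 = 0.40, a_31 = 108/720 = 0.15
  a_12 = 185/740 = 0.25, a_22 = 296/740 = 0.40, a_32 = 148/740 = 0.20
  a_13 = 186/620 = 0.30, a_23 = 62/620 = 0.10, a_33 = 93/620 = 0.15
I − A =
  [   0.95    -0.25    -0.30]
  [  -0.40     0.60    -0.10]
  [  -0.15    -0.20     0.85]
Cofactors of I−A, C_ij = (−1)^(i+j)·(minor ij) (rows/columns in the sector order above):
  C_11 = (0.60)(0.85) − (-0.10)(-0.20) = 0.4900
  C_12 = −[(-0.40)(0.85) − (-0.10)(-0.15)] = 0.3550
  C_13 = (-0.40)(-0.20) − (0.60)(-0.15) = 0.1700
  C_21 = −[(-0.25)(0.85) − (-0.30)(-0.20)] = 0.2725
  C_22 = (0.95)(0.85) − (-0.30)(-0.15) = 0.7625
  C_23 = −[(0.95)(-0.20) − (-0.25)(-0.15)] = 0.2275
  C_31 = (-0.25)(-0.10) − (-0.30)(0.60) = 0.2050
  C_32 = −[(0.95)(-0.10) − (-0.30)(-0.40)] = 0.2150
  C_33 = (0.95)(0.60) − (-0.25)(-0.40) = 0.4700
det(I−A) = Σ_j (I−A)_1j·C_1j = (0.95)(0.4900) + (-0.25)(0.3550) + (-0.30)(0.1700) = 0.32575
adj(I−A) = Cᵀ =
  [ 0.4900   0.2725   0.2050]
  [ 0.3550   0.7625   0.2150]
  [ 0.1700   0.2275   0.4700]
(I − A)⁻¹ = adj(I−A) / det(I−A) ≈
  [   1.5042     0.8365     0.6293]
  [   1.0898     2.3408     0.6600]
  [   0.5219     0.6984     1.4428]
x = (I − A)⁻¹ d = adj(I−A)·d / det(I−A), with det(I−A) = 0.32575:
  x_1 = (0.4900·160 + 0.2725·25 + 0.2050·195) / 0.32575 = 125.1875 / 0.32575 ≈ 384.31
  x_2 = (0.3550·160 + 0.7625·25 + 0.2150·195) / 0.32575 = 117.7875 / 0.32575 ≈ 361.59
  x_3 = (0.1700·160 + 0.2275·25 + 0.4700·195) / 0.32575 = 124.5375 / 0.32575 ≈ 382.31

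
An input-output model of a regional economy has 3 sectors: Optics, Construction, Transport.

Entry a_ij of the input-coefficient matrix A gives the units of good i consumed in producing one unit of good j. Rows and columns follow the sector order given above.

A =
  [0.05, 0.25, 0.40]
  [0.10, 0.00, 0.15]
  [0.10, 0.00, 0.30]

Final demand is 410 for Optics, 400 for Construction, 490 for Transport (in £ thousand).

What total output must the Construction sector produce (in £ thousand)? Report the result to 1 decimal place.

x_2 = 619.9

I − A =
  [   0.95    -0.25    -0.40]
  [  -0.10     1.00    -0.15]
  [  -0.10     0.00     0.70]
Cofactors of I−A, C_ij = (−1)^(i+j)·(minor ij) (rows/columns in the sector order above):
  C_11 = (1.00)(0.70) − (-0.15)(0.00) = 0.7000
  C_12 = −[(-0.10)(0.70) − (-0.15)(-0.10)] = 0.0850
  C_13 = (-0.10)(0.00) − (1.00)(-0.10) = 0.1000
  C_21 = −[(-0.25)(0.70) − (-0.40)(0.00)] = 0.1750
  C_22 = (0.95)(0.70) − (-0.40)(-0.10) = 0.6250
  C_23 = −[(0.95)(0.00) − (-0.25)(-0.10)] = 0.0250
  C_31 = (-0.25)(-0.15) − (-0.40)(1.00) = 0.4375
  C_32 = −[(0.95)(-0.15) − (-0.40)(-0.10)] = 0.1825
  C_33 = (0.95)(1.00) − (-0.25)(-0.10) = 0.9250
det(I−A) = Σ_j (I−A)_1j·C_1j = (0.95)(0.7000) + (-0.25)(0.0850) + (-0.40)(0.1000) = 0.60375
adj(I−A) = Cᵀ =
  [ 0.7000   0.1750   0.4375]
  [ 0.0850   0.6250   0.1825]
  [ 0.1000   0.0250   0.9250]
(I − A)⁻¹ = adj(I−A) / det(I−A) ≈
  [   1.1594     0.2899     0.7246]
  [   0.1408     1.0352     0.3023]
  [   0.1656     0.0414     1.5321]
x = (I − A)⁻¹ d = adj(I−A)·d / det(I−A), with det(I−A) = 0.60375:
  x_1 = (0.7000·410 + 0.1750·400 + 0.4375·490) / 0.60375 = 571.375 / 0.60375 ≈ 946.4
  x_2 = (0.0850·410 + 0.6250·400 + 0.1825·490) / 0.60375 = 374.275 / 0.60375 ≈ 619.9
  x_3 = (0.1000·410 + 0.0250·400 + 0.9250·490) / 0.60375 = 504.25 / 0.60375 ≈ 835.2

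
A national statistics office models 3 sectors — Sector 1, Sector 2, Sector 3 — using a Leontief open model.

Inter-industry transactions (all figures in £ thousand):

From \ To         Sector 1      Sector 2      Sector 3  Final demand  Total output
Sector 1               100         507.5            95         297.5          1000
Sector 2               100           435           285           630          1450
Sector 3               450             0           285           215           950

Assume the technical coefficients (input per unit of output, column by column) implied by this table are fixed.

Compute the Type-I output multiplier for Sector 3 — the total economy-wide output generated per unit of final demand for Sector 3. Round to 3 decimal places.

Technical coefficients a_ij = z_ij / X_j:
  a_11 = 100/1000 = 0.10, a_21 = 100/1000 = 0.10, a_31 = 450/1000 = 0.45
  a_12 = 507.5/1450 = 0.35, a_22 = 435/1450 = 0.30, a_32 = 0/1450 = 0.00
  a_13 = 95/950 = 0.10, a_23 = 285/950 = 0.30, a_33 = 285/950 = 0.30
I − A =
  [   0.90    -0.35    -0.10]
  [  -0.10     0.70    -0.30]
  [  -0.45     0.00     0.70]
Cofactors of I−A, C_ij = (−1)^(i+j)·(minor ij) (rows/columns in the sector order above):
  C_11 = (0.70)(0.70) − (-0.30)(0.00) = 0.4900
  C_12 = −[(-0.10)(0.70) − (-0.30)(-0.45)] = 0.2050
  C_13 = (-0.10)(0.00) − (0.70)(-0.45) = 0.3150
  C_21 = −[(-0.35)(0.70) − (-0.10)(0.00)] = 0.2450
  C_22 = (0.90)(0.70) − (-0.10)(-0.45) = 0.5850
  C_23 = −[(0.90)(0.00) − (-0.35)(-0.45)] = 0.1575
  C_31 = (-0.35)(-0.30) − (-0.10)(0.70) = 0.1750
  C_32 = −[(0.90)(-0.30) − (-0.10)(-0.10)] = 0.2800
  C_33 = (0.90)(0.70) − (-0.35)(-0.10) = 0.5950
det(I−A) = Σ_j (I−A)_1j·C_1j = (0.90)(0.4900) + (-0.35)(0.2050) + (-0.10)(0.3150) = 0.33775
adj(I−A) = Cᵀ =
  [ 0.4900   0.2450   0.1750]
  [ 0.2050   0.5850   0.2800]
  [ 0.3150   0.1575   0.5950]
(I − A)⁻¹ = adj(I−A) / det(I−A) ≈
  [   1.4508     0.7254     0.5181]
  [   0.6070     1.7321     0.8290]
  [   0.9326     0.4663     1.7617]
The output multiplier for sector j is the column-j sum of the Leontief inverse (I − A)⁻¹ = adj(I−A) / det(I−A).
Column 3 of adj(I−A): (0.1750, 0.2800, 0.5950); det(I−A) = 0.33775.
m_3 = (0.1750 + 0.2800 + 0.5950) / 0.33775 = 1.05 / 0.33775 ≈ 3.109.

m_3 = 3.109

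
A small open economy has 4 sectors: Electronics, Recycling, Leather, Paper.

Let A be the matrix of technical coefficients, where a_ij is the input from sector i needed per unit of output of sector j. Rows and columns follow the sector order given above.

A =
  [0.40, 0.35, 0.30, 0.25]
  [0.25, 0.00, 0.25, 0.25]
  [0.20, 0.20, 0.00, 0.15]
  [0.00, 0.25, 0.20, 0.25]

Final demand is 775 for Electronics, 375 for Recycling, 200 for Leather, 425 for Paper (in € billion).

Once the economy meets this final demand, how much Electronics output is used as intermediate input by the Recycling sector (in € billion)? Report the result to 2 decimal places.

I − A =
  [   0.60    -0.35    -0.30    -0.25]
  [  -0.25     1.00    -0.25    -0.25]
  [  -0.20    -0.20     1.00    -0.15]
  [   0.00    -0.25    -0.20     0.75]
Compute the cofactors C_ij = (−1)^(i+j)·(3×3 minor ij) of I−A; the adjugate is their transpose:
adj(I−A) = Cᵀ =
  [ 0.600625   0.380750   0.355000   0.398125]
  [ 0.227500   0.377000   0.211250   0.243750]
  [ 0.184375   0.177500   0.331250   0.186875]
  [ 0.125000   0.173000   0.158750   0.390000]
det(I−A) = Σ_j (I−A)_1j·C_1j = (0.60)(0.600625) + (-0.35)(0.227500) + (-0.30)(0.184375) + (-0.25)(0.125000) = 0.1941875
(I − A)⁻¹ = adj(I−A) / det(I−A) ≈
  [   3.0930     1.9607     1.8281     2.0502]
  [   1.1715     1.9414     1.0879     1.2552]
  [   0.9495     0.9141     1.7058     0.9623]
  [   0.6437     0.8909     0.8175     2.0084]
First solve x = (I − A)⁻¹ d = adj(I−A)·d / det(I−A); in particular x_R = (0.227500·775 + 0.377000·375 + 0.211250·200 + 0.243750·425) / 0.1941875 = 463.53125 / 0.1941875 ≈ 2387.0293.
Intermediate flow from E to R: z_ER = a_ER · x_R = 0.35 × 463.53125 / 0.1941875 = 162.2359375 / 0.1941875 ≈ 835.46.

z_ER = 835.46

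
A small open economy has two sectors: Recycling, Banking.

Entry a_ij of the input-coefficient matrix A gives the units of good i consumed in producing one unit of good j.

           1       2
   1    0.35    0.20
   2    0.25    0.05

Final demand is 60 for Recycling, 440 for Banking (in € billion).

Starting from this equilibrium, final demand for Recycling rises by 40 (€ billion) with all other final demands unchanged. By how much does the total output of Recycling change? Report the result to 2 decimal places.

Δx_1 = 66.96

I − A =
  [   0.65    -0.20]
  [  -0.25     0.95]
det(I−A) = (0.65)(0.95) − (-0.20)(-0.25) = 0.5675
adj(I−A) = [[0.95, 0.20], [0.25, 0.65]]
(I − A)⁻¹ = adj(I−A) / det(I−A) ≈
  [   1.6740     0.3524]
  [   0.4405     1.1454]
Δx = (I − A)⁻¹ Δd with Δd having +40 in the Recycling component and 0 elsewhere.
So Δx_1 = L_11 · (+40), where L_11 = adj(I−A)_11 / det(I−A) = 0.95 / 0.5675.
Δx_1 = 0.95 × (+40) / 0.5675 = 38.00 / 0.5675 ≈ 66.96.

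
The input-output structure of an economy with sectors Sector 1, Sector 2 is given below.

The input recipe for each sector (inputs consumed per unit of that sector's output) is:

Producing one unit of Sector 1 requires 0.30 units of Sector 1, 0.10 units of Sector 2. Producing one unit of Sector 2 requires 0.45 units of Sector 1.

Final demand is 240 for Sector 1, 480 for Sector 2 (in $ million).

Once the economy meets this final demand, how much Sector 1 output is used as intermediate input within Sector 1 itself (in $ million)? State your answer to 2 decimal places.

z_11 = 208.85

I − A =
  [   0.70    -0.45]
  [  -0.10     1.00]
det(I−A) = (0.70)(1.00) − (-0.45)(-0.10) = 0.6550
adj(I−A) = [[1.00, 0.45], [0.10, 0.70]]
(I − A)⁻¹ = adj(I−A) / det(I−A) ≈
  [   1.5267     0.6870]
  [   0.1527     1.0687]
First solve x = (I − A)⁻¹ d = adj(I−A)·d / det(I−A); in particular x_1 = (1.00·240 + 0.45·480) / 0.6550 = 456.00 / 0.6550 ≈ 696.1832.
Intermediate flow from 1 to 1: z_11 = a_11 · x_1 = 0.30 × 456.00 / 0.6550 = 136.80 / 0.6550 ≈ 208.85.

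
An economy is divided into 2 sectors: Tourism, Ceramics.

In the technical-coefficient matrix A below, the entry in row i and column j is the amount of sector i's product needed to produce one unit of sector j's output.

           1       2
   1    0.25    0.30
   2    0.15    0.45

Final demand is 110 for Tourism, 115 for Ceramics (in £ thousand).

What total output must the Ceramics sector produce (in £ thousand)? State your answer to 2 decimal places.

x_2 = 279.59

I − A =
  [   0.75    -0.30]
  [  -0.15     0.55]
det(I−A) = (0.75)(0.55) − (-0.30)(-0.15) = 0.3675
adj(I−A) = [[0.55, 0.30], [0.15, 0.75]]
(I − A)⁻¹ = adj(I−A) / det(I−A) ≈
  [   1.4966     0.8163]
  [   0.4082     2.0408]
x = (I − A)⁻¹ d = adj(I−A)·d / det(I−A), with det(I−A) = 0.3675:
  x_1 = (0.55·110 + 0.30·115) / 0.3675 = 95.00 / 0.3675 ≈ 258.50
  x_2 = (0.15·110 + 0.75·115) / 0.3675 = 102.75 / 0.3675 ≈ 279.59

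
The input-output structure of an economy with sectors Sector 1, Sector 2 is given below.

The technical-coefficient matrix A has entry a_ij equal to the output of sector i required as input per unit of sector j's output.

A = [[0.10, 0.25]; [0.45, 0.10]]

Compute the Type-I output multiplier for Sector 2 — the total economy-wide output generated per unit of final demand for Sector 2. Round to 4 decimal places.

I − A =
  [   0.90    -0.25]
  [  -0.45     0.90]
det(I−A) = (0.90)(0.90) − (-0.25)(-0.45) = 0.6975
adj(I−A) = [[0.90, 0.25], [0.45, 0.90]]
(I − A)⁻¹ = adj(I−A) / det(I−A) ≈
  [   1.29032     0.35842]
  [   0.64516     1.29032]
The output multiplier for sector j is the column-j sum of the Leontief inverse (I − A)⁻¹ = adj(I−A) / det(I−A).
Column 2 of adj(I−A): (0.25, 0.90); det(I−A) = 0.6975.
m_2 = (0.25 + 0.90) / 0.6975 = 1.15 / 0.6975 ≈ 1.6487.

m_2 = 1.6487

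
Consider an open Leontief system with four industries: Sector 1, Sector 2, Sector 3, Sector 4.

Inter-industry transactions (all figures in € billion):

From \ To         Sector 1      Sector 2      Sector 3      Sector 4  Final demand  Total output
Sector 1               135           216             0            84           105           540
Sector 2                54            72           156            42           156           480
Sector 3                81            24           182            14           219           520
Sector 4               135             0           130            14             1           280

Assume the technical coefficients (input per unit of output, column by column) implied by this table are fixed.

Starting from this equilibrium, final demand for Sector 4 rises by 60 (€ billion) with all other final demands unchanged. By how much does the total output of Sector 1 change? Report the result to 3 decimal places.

Δx_1 = 48.578

Technical coefficients a_ij = z_ij / X_j:
  a_11 = 135/540 = 0.25, a_21 = 54/540 = 0.10, a_31 = 81/540 = 0.15, a_41 = 135/540 = 0.25
  a_12 = 216/480 = 0.45, a_22 = 72/480 = 0.15, a_32 = 24/480 = 0.05, a_42 = 0/480 = 0.00
  a_13 = 0/520 = 0.00, a_23 = 156/520 = 0.30, a_33 = 182/520 = 0.35, a_43 = 130/520 = 0.25
  a_14 = 84/280 = 0.30, a_24 = 42/280 = 0.15, a_34 = 14/280 = 0.05, a_44 = 14/280 = 0.05
I − A =
  [   0.75    -0.45     0.00    -0.30]
  [  -0.10     0.85    -0.30    -0.15]
  [  -0.15    -0.05     0.65    -0.05]
  [  -0.25     0.00    -0.25     0.95]
Compute the cofactors C_ij = (−1)^(i+j)·(3×3 minor ij) of I−A; the adjugate is their transpose:
adj(I−A) = Cᵀ =
  [ 0.498125   0.276000   0.208875   0.211875]
  [ 0.137000   0.393750   0.226875   0.117375]
  [ 0.138375   0.101625   0.482250   0.085125]
  [ 0.167500   0.099375   0.181875   0.353625]
det(I−A) = Σ_j (I−A)_1j·C_1j = (0.75)(0.498125) + (-0.45)(0.137000) + (0.00)(0.138375) + (-0.30)(0.167500) = 0.26169375
(I − A)⁻¹ = adj(I−A) / det(I−A) ≈
  [   1.9035     1.0547     0.7982     0.8096]
  [   0.5235     1.5046     0.8669     0.4485]
  [   0.5288     0.3883     1.8428     0.3253]
  [   0.6401     0.3797     0.6950     1.3513]
Δx = (I − A)⁻¹ Δd with Δd having +60 in the Sector 4 component and 0 elsewhere.
So Δx_1 = L_14 · (+60), where L_14 = adj(I−A)_14 / det(I−A) = 0.211875 / 0.26169375.
Δx_1 = 0.211875 × (+60) / 0.26169375 = 12.7125 / 0.26169375 ≈ 48.578.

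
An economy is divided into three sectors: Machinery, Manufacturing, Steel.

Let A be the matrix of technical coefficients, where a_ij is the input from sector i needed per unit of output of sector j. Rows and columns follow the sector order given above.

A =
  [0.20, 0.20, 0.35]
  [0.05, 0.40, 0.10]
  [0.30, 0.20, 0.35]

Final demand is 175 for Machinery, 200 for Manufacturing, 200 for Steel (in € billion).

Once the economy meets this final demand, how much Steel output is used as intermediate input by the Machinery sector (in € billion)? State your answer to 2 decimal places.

I − A =
  [   0.80    -0.20    -0.35]
  [  -0.05     0.60    -0.10]
  [  -0.30    -0.20     0.65]
Cofactors of I−A, C_ij = (−1)^(i+j)·(minor ij) (rows/columns in the sector order above):
  C_11 = (0.60)(0.65) − (-0.10)(-0.20) = 0.3700
  C_12 = −[(-0.05)(0.65) − (-0.10)(-0.30)] = 0.0625
  C_13 = (-0.05)(-0.20) − (0.60)(-0.30) = 0.1900
  C_21 = −[(-0.20)(0.65) − (-0.35)(-0.20)] = 0.2000
  C_22 = (0.80)(0.65) − (-0.35)(-0.30) = 0.4150
  C_23 = −[(0.80)(-0.20) − (-0.20)(-0.30)] = 0.2200
  C_31 = (-0.20)(-0.10) − (-0.35)(0.60) = 0.2300
  C_32 = −[(0.80)(-0.10) − (-0.35)(-0.05)] = 0.0975
  C_33 = (0.80)(0.60) − (-0.20)(-0.05) = 0.4700
det(I−A) = Σ_j (I−A)_1j·C_1j = (0.80)(0.3700) + (-0.20)(0.0625) + (-0.35)(0.1900) = 0.2170
adj(I−A) = Cᵀ =
  [ 0.3700   0.2000   0.2300]
  [ 0.0625   0.4150   0.0975]
  [ 0.1900   0.2200   0.4700]
(I − A)⁻¹ = adj(I−A) / det(I−A) ≈
  [   1.7051     0.9217     1.0599]
  [   0.2880     1.9124     0.4493]
  [   0.8756     1.0138     2.1659]
First solve x = (I − A)⁻¹ d = adj(I−A)·d / det(I−A); in particular x_1 = (0.3700·175 + 0.2000·200 + 0.2300·200) / 0.2170 = 150.75 / 0.2170 ≈ 694.7005.
Intermediate flow from 3 to 1: z_31 = a_31 · x_1 = 0.30 × 150.75 / 0.2170 = 45.225 / 0.2170 ≈ 208.41.

z_31 = 208.41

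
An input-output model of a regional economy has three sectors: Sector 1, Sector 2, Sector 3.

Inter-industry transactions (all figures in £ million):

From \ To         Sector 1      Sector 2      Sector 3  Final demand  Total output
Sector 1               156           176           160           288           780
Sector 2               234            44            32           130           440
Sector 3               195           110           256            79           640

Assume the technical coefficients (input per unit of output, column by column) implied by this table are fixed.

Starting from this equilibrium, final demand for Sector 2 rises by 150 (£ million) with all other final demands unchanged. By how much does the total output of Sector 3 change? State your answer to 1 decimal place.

Technical coefficients a_ij = z_ij / X_j:
  a_11 = 156/780 = 0.20, a_21 = 234/780 = 0.30, a_31 = 195/780 = 0.25
  a_12 = 176/440 = 0.40, a_22 = 44/440 = 0.10, a_32 = 110/440 = 0.25
  a_13 = 160/640 = 0.25, a_23 = 32/640 = 0.05, a_33 = 256/640 = 0.40
I − A =
  [   0.80    -0.40    -0.25]
  [  -0.30     0.90    -0.05]
  [  -0.25    -0.25     0.60]
Cofactors of I−A, C_ij = (−1)^(i+j)·(minor ij) (rows/columns in the sector order above):
  C_11 = (0.90)(0.60) − (-0.05)(-0.25) = 0.5275
  C_12 = −[(-0.30)(0.60) − (-0.05)(-0.25)] = 0.1925
  C_13 = (-0.30)(-0.25) − (0.90)(-0.25) = 0.3000
  C_21 = −[(-0.40)(0.60) − (-0.25)(-0.25)] = 0.3025
  C_22 = (0.80)(0.60) − (-0.25)(-0.25) = 0.4175
  C_23 = −[(0.80)(-0.25) − (-0.40)(-0.25)] = 0.3000
  C_31 = (-0.40)(-0.05) − (-0.25)(0.90) = 0.2450
  C_32 = −[(0.80)(-0.05) − (-0.25)(-0.30)] = 0.1150
  C_33 = (0.80)(0.90) − (-0.40)(-0.30) = 0.6000
det(I−A) = Σ_j (I−A)_1j·C_1j = (0.80)(0.5275) + (-0.40)(0.1925) + (-0.25)(0.3000) = 0.2700
adj(I−A) = Cᵀ =
  [ 0.5275   0.3025   0.2450]
  [ 0.1925   0.4175   0.1150]
  [ 0.3000   0.3000   0.6000]
(I − A)⁻¹ = adj(I−A) / det(I−A) ≈
  [   1.9537     1.1204     0.9074]
  [   0.7130     1.5463     0.4259]
  [   1.1111     1.1111     2.2222]
Δx = (I − A)⁻¹ Δd with Δd having +150 in the Sector 2 component and 0 elsewhere.
So Δx_3 = L_32 · (+150), where L_32 = adj(I−A)_32 / det(I−A) = 0.3000 / 0.2700.
Δx_3 = 0.3000 × (+150) / 0.2700 = 45.00 / 0.2700 ≈ 166.7.

Δx_3 = 166.7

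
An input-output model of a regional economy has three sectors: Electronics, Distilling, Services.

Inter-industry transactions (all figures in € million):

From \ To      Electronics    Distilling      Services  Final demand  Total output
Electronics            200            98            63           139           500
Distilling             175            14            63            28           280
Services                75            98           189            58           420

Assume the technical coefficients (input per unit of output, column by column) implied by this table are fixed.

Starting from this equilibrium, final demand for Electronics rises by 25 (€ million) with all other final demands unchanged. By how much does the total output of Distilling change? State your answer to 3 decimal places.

Δx_D = 32.186

Technical coefficients a_ij = z_ij / X_j:
  a_EE = 200/500 = 0.40, a_DE = 175/500 = 0.35, a_SE = 75/500 = 0.15
  a_ED = 98/280 = 0.35, a_DD = 14/280 = 0.05, a_SD = 98/280 = 0.35
  a_ES = 63/420 = 0.15, a_DS = 63/420 = 0.15, a_SS = 189/420 = 0.45
I − A =
  [   0.60    -0.35    -0.15]
  [  -0.35     0.95    -0.15]
  [  -0.15    -0.35     0.55]
Cofactors of I−A, C_ij = (−1)^(i+j)·(minor ij) (rows/columns in the sector order above):
  C_11 = (0.95)(0.55) − (-0.15)(-0.35) = 0.4700
  C_12 = −[(-0.35)(0.55) − (-0.15)(-0.15)] = 0.2150
  C_13 = (-0.35)(-0.35) − (0.95)(-0.15) = 0.2650
  C_21 = −[(-0.35)(0.55) − (-0.15)(-0.35)] = 0.2450
  C_22 = (0.60)(0.55) − (-0.15)(-0.15) = 0.3075
  C_23 = −[(0.60)(-0.35) − (-0.35)(-0.15)] = 0.2625
  C_31 = (-0.35)(-0.15) − (-0.15)(0.95) = 0.1950
  C_32 = −[(0.60)(-0.15) − (-0.15)(-0.35)] = 0.1425
  C_33 = (0.60)(0.95) − (-0.35)(-0.35) = 0.4475
det(I−A) = Σ_j (I−A)_1j·C_1j = (0.60)(0.4700) + (-0.35)(0.2150) + (-0.15)(0.2650) = 0.1670
adj(I−A) = Cᵀ =
  [ 0.4700   0.2450   0.1950]
  [ 0.2150   0.3075   0.1425]
  [ 0.2650   0.2625   0.4475]
(I − A)⁻¹ = adj(I−A) / det(I−A) ≈
  [   2.8144     1.4671     1.1677]
  [   1.2874     1.8413     0.8533]
  [   1.5868     1.5719     2.6796]
Δx = (I − A)⁻¹ Δd with Δd having +25 in the Electronics component and 0 elsewhere.
So Δx_D = L_DE · (+25), where L_DE = adj(I−A)_DE / det(I−A) = 0.2150 / 0.1670.
Δx_D = 0.2150 × (+25) / 0.1670 = 5.375 / 0.1670 ≈ 32.186.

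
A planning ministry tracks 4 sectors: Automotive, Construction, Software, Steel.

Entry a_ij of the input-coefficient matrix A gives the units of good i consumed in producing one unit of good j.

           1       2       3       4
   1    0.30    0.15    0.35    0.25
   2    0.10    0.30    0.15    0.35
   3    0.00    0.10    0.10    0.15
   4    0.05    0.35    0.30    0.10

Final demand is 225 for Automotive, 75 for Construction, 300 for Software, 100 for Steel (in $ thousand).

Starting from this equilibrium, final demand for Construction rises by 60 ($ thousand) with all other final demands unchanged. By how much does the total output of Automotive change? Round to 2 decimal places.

I − A =
  [   0.70    -0.15    -0.35    -0.25]
  [  -0.10     0.70    -0.15    -0.35]
  [   0.00    -0.10     0.90    -0.15]
  [  -0.05    -0.35    -0.30     0.90]
Compute the cofactors C_ij = (−1)^(i+j)·(3×3 minor ij) of I−A; the adjugate is their transpose:
adj(I−A) = Cᵀ =
  [ 0.393375   0.250875   0.279250   0.253375]
  [ 0.093375   0.521625   0.211250   0.264000]
  [ 0.021250   0.099625   0.321625   0.098250]
  [ 0.065250   0.250000   0.204875   0.413500]
det(I−A) = Σ_j (I−A)_1j·C_1j = (0.70)(0.393375) + (-0.15)(0.093375) + (-0.35)(0.021250) + (-0.25)(0.065250) = 0.23760625
(I − A)⁻¹ = adj(I−A) / det(I−A) ≈
  [   1.6556     1.0558     1.1753     1.0664]
  [   0.3930     2.1953     0.8891     1.1111]
  [   0.0894     0.4193     1.3536     0.4135]
  [   0.2746     1.0522     0.8622     1.7403]
Δx = (I − A)⁻¹ Δd with Δd having +60 in the Construction component and 0 elsewhere.
So Δx_1 = L_12 · (+60), where L_12 = adj(I−A)_12 / det(I−A) = 0.250875 / 0.23760625.
Δx_1 = 0.250875 × (+60) / 0.23760625 = 15.0525 / 0.23760625 ≈ 63.35.

Δx_1 = 63.35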